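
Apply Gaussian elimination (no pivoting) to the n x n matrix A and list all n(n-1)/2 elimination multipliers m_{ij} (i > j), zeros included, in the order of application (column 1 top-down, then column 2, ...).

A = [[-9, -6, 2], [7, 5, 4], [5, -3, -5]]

Forward elimination:
R2 <- R2 - (-7/9)*R1:  [    0   1/3  50/9 ]
R3 <- R3 - (-5/9)*R1:  [     0  -19/3  -35/9 ]
R3 <- R3 - (-19)*R2:  [     0      0  305/3 ]
Multipliers (in order of application): m_{21} = -7/9, m_{31} = -5/9, m_{32} = -19

multipliers: -7/9, -5/9, -19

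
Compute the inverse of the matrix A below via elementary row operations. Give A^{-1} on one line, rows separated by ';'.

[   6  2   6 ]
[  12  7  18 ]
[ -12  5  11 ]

inverse = [-13/90 4/45 -1/15; -58/15 23/15 -2/5; 8/5 -3/5 1/5]

Gauss-Jordan on [A | I]:
R1 <- (1/6)*R1:  [   1  1/3    1  |  1/6    0    0 ]
R2 <- R2 - (12)*R1:  [  0   3   6  |  -2   1   0 ]
R3 <- R3 - (-12)*R1:  [  0   9  23  |   2   0   1 ]
R2 <- (1/3)*R2:  [    0     1     2  |  -2/3   1/3     0 ]
R1 <- R1 - (1/3)*R2:  [    1     0   1/3  |  7/18  -1/9     0 ]
R3 <- R3 - (9)*R2:  [  0   0   5  |   8  -3   1 ]
R3 <- (1/5)*R3:  [    0     0     1  |   8/5  -3/5   1/5 ]
R1 <- R1 - (1/3)*R3:  [      1       0       0  |  -13/90    4/45   -1/15 ]
R2 <- R2 - (2)*R3:  [      0       1       0  |  -58/15   23/15    -2/5 ]
Right block of [I | A^{-1}] is the inverse:
[ -13/90   4/45  -1/15 ]
[ -58/15  23/15   -2/5 ]
[    8/5   -3/5    1/5 ]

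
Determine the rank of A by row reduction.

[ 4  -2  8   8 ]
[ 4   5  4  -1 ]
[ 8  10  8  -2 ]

rank(A) = 2

Row reduction:
R2 <- R2 - (1)*R1:  [  0   7  -4  -9 ]
R3 <- R3 - (2)*R1:  [   0   14   -8  -18 ]
R3 <- R3 - (2)*R2:  [ 0  0  0  0 ]
Row echelon form:
[ 4  -2   8   8 ]
[ 0   7  -4  -9 ]
[ 0   0   0   0 ]
Nonzero rows / pivot columns: 2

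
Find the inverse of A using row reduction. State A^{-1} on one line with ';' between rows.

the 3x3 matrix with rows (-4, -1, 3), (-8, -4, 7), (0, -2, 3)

inverse = [1/8 -3/16 5/16; 3/2 -3/4 1/4; 1 -1/2 1/2]

Gauss-Jordan on [A | I]:
R1 <- (1/-4)*R1:  [    1   1/4  -3/4  |  -1/4     0     0 ]
R2 <- R2 - (-8)*R1:  [  0  -2   1  |  -2   1   0 ]
R2 <- (1/-2)*R2:  [    0     1  -1/2  |     1  -1/2     0 ]
R1 <- R1 - (1/4)*R2:  [    1     0  -5/8  |  -1/2   1/8     0 ]
R3 <- R3 - (-2)*R2:  [  0   0   2  |   2  -1   1 ]
R3 <- (1/2)*R3:  [    0     0     1  |     1  -1/2   1/2 ]
R1 <- R1 - (-5/8)*R3:  [     1      0      0  |    1/8  -3/16   5/16 ]
R2 <- R2 - (-1/2)*R3:  [    0     1     0  |   3/2  -3/4   1/4 ]
Right block of [I | A^{-1}] is the inverse:
[ 1/8  -3/16  5/16 ]
[ 3/2   -3/4   1/4 ]
[   1   -1/2   1/2 ]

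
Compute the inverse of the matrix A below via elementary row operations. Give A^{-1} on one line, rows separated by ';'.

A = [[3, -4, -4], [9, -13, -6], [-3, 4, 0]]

inverse = [2 -4/3 -7/3; 3/2 -1 -3/2; -1/4 0 -1/4]

Gauss-Jordan on [A | I]:
R1 <- (1/3)*R1:  [    1  -4/3  -4/3  |   1/3     0     0 ]
R2 <- R2 - (9)*R1:  [  0  -1   6  |  -3   1   0 ]
R3 <- R3 - (-3)*R1:  [  0   0  -4  |   1   0   1 ]
R2 <- (1/-1)*R2:  [  0   1  -6  |   3  -1   0 ]
R1 <- R1 - (-4/3)*R2:  [     1      0  -28/3  |   13/3   -4/3      0 ]
R3 <- (1/-4)*R3:  [    0     0     1  |  -1/4     0  -1/4 ]
R1 <- R1 - (-28/3)*R3:  [    1     0     0  |     2  -4/3  -7/3 ]
R2 <- R2 - (-6)*R3:  [    0     1     0  |   3/2    -1  -3/2 ]
Right block of [I | A^{-1}] is the inverse:
[    2  -4/3  -7/3 ]
[  3/2    -1  -3/2 ]
[ -1/4     0  -1/4 ]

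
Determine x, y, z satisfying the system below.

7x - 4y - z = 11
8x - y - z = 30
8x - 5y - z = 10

Forward elimination on [A|b]:
R2 <- R2 - (8/7)*R1:  [     0   25/7    1/7  122/7 ]
R3 <- R3 - (8/7)*R1:  [     0   -3/7    1/7  -18/7 ]
R3 <- R3 - (-3/25)*R2:  [      0       0    4/25  -12/25 ]
Row echelon form:
[ 7    -4    -1  |      11 ]
[ 0  25/7   1/7  |   122/7 ]
[ 0     0  4/25  |  -12/25 ]
Back-substitution:
z = (-12/25) / (4/25) = -3
y = (122/7 - (1/7)*(-3)) / (25/7) = 5
x = (11 - (-4)*(5) - (-1)*(-3)) / 7 = 4

(4, 5, -3)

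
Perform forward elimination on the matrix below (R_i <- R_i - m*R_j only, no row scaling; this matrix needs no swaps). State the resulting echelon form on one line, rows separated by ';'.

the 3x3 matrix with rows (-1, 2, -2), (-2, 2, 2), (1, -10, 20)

Forward elimination:
R2 <- R2 - (2)*R1:  [  0  -2   6 ]
R3 <- R3 - (-1)*R1:  [  0  -8  18 ]
R3 <- R3 - (4)*R2:  [  0   0  -6 ]
Row echelon form:
[ -1   2  -2 ]
[  0  -2   6 ]
[  0   0  -6 ]

REF = [-1 2 -2; 0 -2 6; 0 0 -6]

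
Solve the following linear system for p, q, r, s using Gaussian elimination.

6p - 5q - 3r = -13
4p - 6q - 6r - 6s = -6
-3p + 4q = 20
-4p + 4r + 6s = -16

Forward elimination on [A|b]:
R2 <- R2 - (2/3)*R1:  [    0  -8/3    -4    -6   8/3 ]
R3 <- R3 - (-1/2)*R1:  [    0   3/2  -3/2     0  27/2 ]
R4 <- R4 - (-2/3)*R1:  [     0  -10/3      2      6  -74/3 ]
R3 <- R3 - (-9/16)*R2:  [     0      0  -15/4  -27/8     15 ]
R4 <- R4 - (5/4)*R2:  [    0     0     7  27/2   -28 ]
R4 <- R4 - (-28/15)*R3:  [    0     0     0  36/5     0 ]
Row echelon form:
[ 6    -5     -3      0  |  -13 ]
[ 0  -8/3     -4     -6  |  8/3 ]
[ 0     0  -15/4  -27/8  |   15 ]
[ 0     0      0   36/5  |    0 ]
Back-substitution:
s = (0) / (36/5) = 0
r = (15 - (-27/8)*(0)) / (-15/4) = -4
q = (8/3 - (-4)*(-4) - (-6)*(0)) / (-8/3) = 5
p = (-13 - (-5)*(5) - (-3)*(-4)) / 6 = 0

(0, 5, -4, 0)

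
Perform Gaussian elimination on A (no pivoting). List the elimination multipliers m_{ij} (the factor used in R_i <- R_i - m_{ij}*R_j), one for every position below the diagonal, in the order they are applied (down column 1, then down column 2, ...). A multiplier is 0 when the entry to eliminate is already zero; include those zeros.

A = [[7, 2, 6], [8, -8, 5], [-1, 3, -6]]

Forward elimination:
R2 <- R2 - (8/7)*R1:  [     0  -72/7  -13/7 ]
R3 <- R3 - (-1/7)*R1:  [     0   23/7  -36/7 ]
R3 <- R3 - (-23/72)*R2:  [       0        0  -413/72 ]
Multipliers (in order of application): m_{21} = 8/7, m_{31} = -1/7, m_{32} = -23/72

multipliers: 8/7, -1/7, -23/72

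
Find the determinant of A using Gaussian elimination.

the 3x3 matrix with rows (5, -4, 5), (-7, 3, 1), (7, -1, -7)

det(A) = -2

Forward elimination:
R2 <- R2 - (-7/5)*R1:  [     0  -13/5      8 ]
R3 <- R3 - (7/5)*R1:  [    0  23/5   -14 ]
R3 <- R3 - (-23/13)*R2:  [    0     0  2/13 ]
Upper-triangular form:
[ 5     -4     5 ]
[ 0  -13/5     8 ]
[ 0      0  2/13 ]
det(A) = (-1)^0 * (5) * (-13/5) * (2/13) = -2  (0 row swaps -> sign +1)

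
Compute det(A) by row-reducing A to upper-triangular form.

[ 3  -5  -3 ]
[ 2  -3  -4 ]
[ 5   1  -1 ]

Forward elimination:
R2 <- R2 - (2/3)*R1:  [   0  1/3   -2 ]
R3 <- R3 - (5/3)*R1:  [    0  28/3     4 ]
R3 <- R3 - (28)*R2:  [  0   0  60 ]
Upper-triangular form:
[ 3   -5  -3 ]
[ 0  1/3  -2 ]
[ 0    0  60 ]
det(A) = (-1)^0 * (3) * (1/3) * (60) = 60  (0 row swaps -> sign +1)

det(A) = 60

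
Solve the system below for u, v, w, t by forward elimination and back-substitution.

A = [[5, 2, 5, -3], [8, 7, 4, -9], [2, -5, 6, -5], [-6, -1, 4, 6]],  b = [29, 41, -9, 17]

Forward elimination on [A|b]:
R2 <- R2 - (8/5)*R1:  [     0   19/5     -4  -21/5  -27/5 ]
R3 <- R3 - (2/5)*R1:  [      0   -29/5       4   -19/5  -103/5 ]
R4 <- R4 - (-6/5)*R1:  [     0    7/5     10   12/5  259/5 ]
R3 <- R3 - (-29/19)*R2:  [       0        0   -40/19  -194/19  -548/19 ]
R4 <- R4 - (7/19)*R2:  [       0        0   218/19    75/19  1022/19 ]
R4 <- R4 - (-109/20)*R3:  [       0        0        0  -517/10   -517/5 ]
Row echelon form:
[ 5     2       5       -3  |       29 ]
[ 0  19/5      -4    -21/5  |    -27/5 ]
[ 0     0  -40/19  -194/19  |  -548/19 ]
[ 0     0       0  -517/10  |   -517/5 ]
Back-substitution:
t = (-517/5) / (-517/10) = 2
w = (-548/19 - (-194/19)*(2)) / (-40/19) = 4
v = (-27/5 - (-4)*(4) - (-21/5)*(2)) / (19/5) = 5
u = (29 - (2)*(5) - (5)*(4) - (-3)*(2)) / 5 = 1

(1, 5, 4, 2)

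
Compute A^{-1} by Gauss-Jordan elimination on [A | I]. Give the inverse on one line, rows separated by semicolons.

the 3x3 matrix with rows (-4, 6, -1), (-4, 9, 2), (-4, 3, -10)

inverse = [-4/3 19/24 7/24; -2/3 1/2 1/6; 1/3 -1/6 -1/6]

Gauss-Jordan on [A | I]:
R1 <- (1/-4)*R1:  [    1  -3/2   1/4  |  -1/4     0     0 ]
R2 <- R2 - (-4)*R1:  [  0   3   3  |  -1   1   0 ]
R3 <- R3 - (-4)*R1:  [  0  -3  -9  |  -1   0   1 ]
R2 <- (1/3)*R2:  [    0     1     1  |  -1/3   1/3     0 ]
R1 <- R1 - (-3/2)*R2:  [    1     0   7/4  |  -3/4   1/2     0 ]
R3 <- R3 - (-3)*R2:  [  0   0  -6  |  -2   1   1 ]
R3 <- (1/-6)*R3:  [    0     0     1  |   1/3  -1/6  -1/6 ]
R1 <- R1 - (7/4)*R3:  [     1      0      0  |   -4/3  19/24   7/24 ]
R2 <- R2 - (1)*R3:  [    0     1     0  |  -2/3   1/2   1/6 ]
Right block of [I | A^{-1}] is the inverse:
[ -4/3  19/24  7/24 ]
[ -2/3    1/2   1/6 ]
[  1/3   -1/6  -1/6 ]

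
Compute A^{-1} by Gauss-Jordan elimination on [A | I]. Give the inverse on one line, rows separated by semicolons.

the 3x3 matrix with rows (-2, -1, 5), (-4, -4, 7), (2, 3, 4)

inverse = [-37/24 19/24 13/24; 5/4 -3/4 -1/4; -1/6 1/6 1/6]

Gauss-Jordan on [A | I]:
R1 <- (1/-2)*R1:  [    1   1/2  -5/2  |  -1/2     0     0 ]
R2 <- R2 - (-4)*R1:  [  0  -2  -3  |  -2   1   0 ]
R3 <- R3 - (2)*R1:  [ 0  2  9  |  1  0  1 ]
R2 <- (1/-2)*R2:  [    0     1   3/2  |     1  -1/2     0 ]
R1 <- R1 - (1/2)*R2:  [     1      0  -13/4  |     -1    1/4      0 ]
R3 <- R3 - (2)*R2:  [  0   0   6  |  -1   1   1 ]
R3 <- (1/6)*R3:  [    0     0     1  |  -1/6   1/6   1/6 ]
R1 <- R1 - (-13/4)*R3:  [      1       0       0  |  -37/24   19/24   13/24 ]
R2 <- R2 - (3/2)*R3:  [    0     1     0  |   5/4  -3/4  -1/4 ]
Right block of [I | A^{-1}] is the inverse:
[ -37/24  19/24  13/24 ]
[    5/4   -3/4   -1/4 ]
[   -1/6    1/6    1/6 ]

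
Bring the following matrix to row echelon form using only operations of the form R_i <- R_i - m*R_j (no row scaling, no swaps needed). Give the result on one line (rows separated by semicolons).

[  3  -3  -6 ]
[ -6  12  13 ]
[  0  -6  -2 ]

REF = [3 -3 -6; 0 6 1; 0 0 -1]

Forward elimination:
R2 <- R2 - (-2)*R1:  [ 0  6  1 ]
R3 <- R3 - (-1)*R2:  [  0   0  -1 ]
Row echelon form:
[ 3  -3  -6 ]
[ 0   6   1 ]
[ 0   0  -1 ]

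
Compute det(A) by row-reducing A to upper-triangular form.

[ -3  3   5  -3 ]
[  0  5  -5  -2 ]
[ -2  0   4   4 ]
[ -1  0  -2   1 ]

det(A) = -332

Forward elimination:
R3 <- R3 - (2/3)*R1:  [   0   -2  2/3    6 ]
R4 <- R4 - (1/3)*R1:  [     0     -1  -11/3      2 ]
R3 <- R3 - (-2/5)*R2:  [    0     0  -4/3  26/5 ]
R4 <- R4 - (-1/5)*R2:  [     0      0  -14/3    8/5 ]
R4 <- R4 - (7/2)*R3:  [     0      0      0  -83/5 ]
Upper-triangular form:
[ -3  3     5     -3 ]
[  0  5    -5     -2 ]
[  0  0  -4/3   26/5 ]
[  0  0     0  -83/5 ]
det(A) = (-1)^0 * (-3) * (5) * (-4/3) * (-83/5) = -332  (0 row swaps -> sign +1)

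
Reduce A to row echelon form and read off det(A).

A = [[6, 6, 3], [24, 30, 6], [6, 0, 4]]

det(A) = -180

Forward elimination:
R2 <- R2 - (4)*R1:  [  0   6  -6 ]
R3 <- R3 - (1)*R1:  [  0  -6   1 ]
R3 <- R3 - (-1)*R2:  [  0   0  -5 ]
Upper-triangular form:
[ 6  6   3 ]
[ 0  6  -6 ]
[ 0  0  -5 ]
det(A) = (-1)^0 * (6) * (6) * (-5) = -180  (0 row swaps -> sign +1)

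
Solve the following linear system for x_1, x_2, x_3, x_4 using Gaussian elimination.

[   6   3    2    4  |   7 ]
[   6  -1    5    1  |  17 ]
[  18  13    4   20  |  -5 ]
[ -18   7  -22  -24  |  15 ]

(4, -1, -1, -3)

Forward elimination on [A|b]:
R2 <- R2 - (1)*R1:  [  0  -4   3  -3  10 ]
R3 <- R3 - (3)*R1:  [   0    4   -2    8  -26 ]
R4 <- R4 - (-3)*R1:  [   0   16  -16  -12   36 ]
R3 <- R3 - (-1)*R2:  [   0    0    1    5  -16 ]
R4 <- R4 - (-4)*R2:  [   0    0   -4  -24   76 ]
R4 <- R4 - (-4)*R3:  [  0   0   0  -4  12 ]
Row echelon form:
[ 6   3  2   4  |    7 ]
[ 0  -4  3  -3  |   10 ]
[ 0   0  1   5  |  -16 ]
[ 0   0  0  -4  |   12 ]
Back-substitution:
x_4 = (12) / -4 = -3
x_3 = (-16 - (5)*(-3)) / 1 = -1
x_2 = (10 - (3)*(-1) - (-3)*(-3)) / -4 = -1
x_1 = (7 - (3)*(-1) - (2)*(-1) - (4)*(-3)) / 6 = 4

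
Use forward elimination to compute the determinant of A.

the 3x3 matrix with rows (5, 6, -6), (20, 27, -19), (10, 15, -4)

det(A) = 45

Forward elimination:
R2 <- R2 - (4)*R1:  [ 0  3  5 ]
R3 <- R3 - (2)*R1:  [ 0  3  8 ]
R3 <- R3 - (1)*R2:  [ 0  0  3 ]
Upper-triangular form:
[ 5  6  -6 ]
[ 0  3   5 ]
[ 0  0   3 ]
det(A) = (-1)^0 * (5) * (3) * (3) = 45  (0 row swaps -> sign +1)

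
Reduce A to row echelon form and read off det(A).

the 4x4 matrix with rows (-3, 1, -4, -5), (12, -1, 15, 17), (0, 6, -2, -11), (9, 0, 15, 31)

det(A) = -180

Forward elimination:
R2 <- R2 - (-4)*R1:  [  0   3  -1  -3 ]
R4 <- R4 - (-3)*R1:  [  0   3   3  16 ]
R3 <- R3 - (2)*R2:  [  0   0   0  -5 ]
R4 <- R4 - (1)*R2:  [  0   0   4  19 ]
R3 <-> R4   (pivot in column 3 was zero)
[ -3  1  -4  -5 ]
[  0  3  -1  -3 ]
[  0  0   4  19 ]
[  0  0   0  -5 ]
Upper-triangular form:
[ -3  1  -4  -5 ]
[  0  3  -1  -3 ]
[  0  0   4  19 ]
[  0  0   0  -5 ]
det(A) = (-1)^1 * (-3) * (3) * (4) * (-5) = -180  (1 row swap -> sign -1)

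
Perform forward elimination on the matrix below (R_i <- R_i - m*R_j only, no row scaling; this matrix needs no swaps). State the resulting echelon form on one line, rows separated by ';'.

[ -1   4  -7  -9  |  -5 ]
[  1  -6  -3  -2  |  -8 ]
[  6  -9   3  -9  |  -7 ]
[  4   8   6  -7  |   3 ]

REF = [-1 4 -7 -9 -5; 0 -2 -10 -11 -13; 0 0 -114 -291/2 -269/2; 0 0 0 237/38 -623/114]

Forward elimination:
R2 <- R2 - (-1)*R1:  [   0   -2  -10  -11  -13 ]
R3 <- R3 - (-6)*R1:  [   0   15  -39  -63  -37 ]
R4 <- R4 - (-4)*R1:  [   0   24  -22  -43  -17 ]
R3 <- R3 - (-15/2)*R2:  [      0       0    -114  -291/2  -269/2 ]
R4 <- R4 - (-12)*R2:  [    0     0  -142  -175  -173 ]
R4 <- R4 - (71/57)*R3:  [        0         0         0    237/38  -623/114 ]
Row echelon form:
[ -1   4    -7      -9  |        -5 ]
[  0  -2   -10     -11  |       -13 ]
[  0   0  -114  -291/2  |    -269/2 ]
[  0   0     0  237/38  |  -623/114 ]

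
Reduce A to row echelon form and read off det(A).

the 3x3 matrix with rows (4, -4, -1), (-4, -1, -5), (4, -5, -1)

det(A) = -24

Forward elimination:
R2 <- R2 - (-1)*R1:  [  0  -5  -6 ]
R3 <- R3 - (1)*R1:  [  0  -1   0 ]
R3 <- R3 - (1/5)*R2:  [   0    0  6/5 ]
Upper-triangular form:
[ 4  -4   -1 ]
[ 0  -5   -6 ]
[ 0   0  6/5 ]
det(A) = (-1)^0 * (4) * (-5) * (6/5) = -24  (0 row swaps -> sign +1)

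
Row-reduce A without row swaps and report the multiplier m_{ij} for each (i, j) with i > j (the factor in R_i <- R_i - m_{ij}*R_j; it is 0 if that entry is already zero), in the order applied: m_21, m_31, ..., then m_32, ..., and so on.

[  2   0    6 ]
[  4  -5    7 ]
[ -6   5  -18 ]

Forward elimination:
R2 <- R2 - (2)*R1:  [  0  -5  -5 ]
R3 <- R3 - (-3)*R1:  [ 0  5  0 ]
R3 <- R3 - (-1)*R2:  [  0   0  -5 ]
Multipliers (in order of application): m_{21} = 2, m_{31} = -3, m_{32} = -1

multipliers: 2, -3, -1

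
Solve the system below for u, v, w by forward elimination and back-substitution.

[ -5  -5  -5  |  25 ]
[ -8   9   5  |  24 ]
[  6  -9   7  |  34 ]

Forward elimination on [A|b]:
R2 <- R2 - (8/5)*R1:  [   0   17   13  -16 ]
R3 <- R3 - (-6/5)*R1:  [   0  -15    1   64 ]
R3 <- R3 - (-15/17)*R2:  [      0       0  212/17  848/17 ]
Row echelon form:
[ -5  -5      -5  |      25 ]
[  0  17      13  |     -16 ]
[  0   0  212/17  |  848/17 ]
Back-substitution:
w = (848/17) / (212/17) = 4
v = (-16 - (13)*(4)) / 17 = -4
u = (25 - (-5)*(-4) - (-5)*(4)) / -5 = -5

(-5, -4, 4)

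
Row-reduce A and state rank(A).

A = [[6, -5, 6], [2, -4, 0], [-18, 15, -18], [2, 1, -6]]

rank(A) = 3

Row reduction:
R2 <- R2 - (1/3)*R1:  [    0  -7/3    -2 ]
R3 <- R3 - (-3)*R1:  [ 0  0  0 ]
R4 <- R4 - (1/3)*R1:  [   0  8/3   -8 ]
R4 <- R4 - (-8/7)*R2:  [     0      0  -72/7 ]
R3 <-> R4   (pivot in column 3 was zero)
[ 6    -5      6 ]
[ 0  -7/3     -2 ]
[ 0     0  -72/7 ]
[ 0     0      0 ]
Row echelon form:
[ 6    -5      6 ]
[ 0  -7/3     -2 ]
[ 0     0  -72/7 ]
[ 0     0      0 ]
Nonzero rows / pivot columns: 3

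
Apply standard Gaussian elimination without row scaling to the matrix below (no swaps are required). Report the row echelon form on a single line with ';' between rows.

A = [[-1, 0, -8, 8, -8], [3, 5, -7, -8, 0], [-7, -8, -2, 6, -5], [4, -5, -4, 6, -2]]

Forward elimination:
R2 <- R2 - (-3)*R1:  [   0    5  -31   16  -24 ]
R3 <- R3 - (7)*R1:  [   0   -8   54  -50   51 ]
R4 <- R4 - (-4)*R1:  [   0   -5  -36   38  -34 ]
R3 <- R3 - (-8/5)*R2:  [      0       0    22/5  -122/5    63/5 ]
R4 <- R4 - (-1)*R2:  [   0    0  -67   54  -58 ]
R4 <- R4 - (-335/22)*R3:  [        0         0         0  -3493/11   2945/22 ]
Row echelon form:
[ -1  0    -8         8       -8 ]
[  0  5   -31        16      -24 ]
[  0  0  22/5    -122/5     63/5 ]
[  0  0     0  -3493/11  2945/22 ]

REF = [-1 0 -8 8 -8; 0 5 -31 16 -24; 0 0 22/5 -122/5 63/5; 0 0 0 -3493/11 2945/22]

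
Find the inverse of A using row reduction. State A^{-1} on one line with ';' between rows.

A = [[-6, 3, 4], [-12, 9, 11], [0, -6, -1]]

Gauss-Jordan on [A | I]:
R1 <- (1/-6)*R1:  [    1  -1/2  -2/3  |  -1/6     0     0 ]
R2 <- R2 - (-12)*R1:  [  0   3   3  |  -2   1   0 ]
R2 <- (1/3)*R2:  [    0     1     1  |  -2/3   1/3     0 ]
R1 <- R1 - (-1/2)*R2:  [    1     0  -1/6  |  -1/2   1/6     0 ]
R3 <- R3 - (-6)*R2:  [  0   0   5  |  -4   2   1 ]
R3 <- (1/5)*R3:  [    0     0     1  |  -4/5   2/5   1/5 ]
R1 <- R1 - (-1/6)*R3:  [      1       0       0  |  -19/30    7/30    1/30 ]
R2 <- R2 - (1)*R3:  [     0      1      0  |   2/15  -1/15   -1/5 ]
Right block of [I | A^{-1}] is the inverse:
[ -19/30   7/30  1/30 ]
[   2/15  -1/15  -1/5 ]
[   -4/5    2/5   1/5 ]

inverse = [-19/30 7/30 1/30; 2/15 -1/15 -1/5; -4/5 2/5 1/5]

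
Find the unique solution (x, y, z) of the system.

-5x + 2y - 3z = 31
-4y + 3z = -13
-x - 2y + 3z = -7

(-4, 1, -3)

Forward elimination on [A|b]:
R3 <- R3 - (1/5)*R1:  [     0  -12/5   18/5  -66/5 ]
R3 <- R3 - (3/5)*R2:  [     0      0    9/5  -27/5 ]
Row echelon form:
[ -5   2   -3  |     31 ]
[  0  -4    3  |    -13 ]
[  0   0  9/5  |  -27/5 ]
Back-substitution:
z = (-27/5) / (9/5) = -3
y = (-13 - (3)*(-3)) / -4 = 1
x = (31 - (2)*(1) - (-3)*(-3)) / -5 = -4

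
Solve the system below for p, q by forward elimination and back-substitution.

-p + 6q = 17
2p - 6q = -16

Forward elimination on [A|b]:
R2 <- R2 - (-2)*R1:  [  0   6  18 ]
Row echelon form:
[ -1  6  |  17 ]
[  0  6  |  18 ]
Back-substitution:
q = (18) / 6 = 3
p = (17 - (6)*(3)) / -1 = 1

(1, 3)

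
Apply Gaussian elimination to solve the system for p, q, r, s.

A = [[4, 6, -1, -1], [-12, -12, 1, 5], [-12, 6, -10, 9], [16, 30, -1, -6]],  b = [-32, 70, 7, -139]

Forward elimination on [A|b]:
R2 <- R2 - (-3)*R1:  [   0    6   -2    2  -26 ]
R3 <- R3 - (-3)*R1:  [   0   24  -13    6  -89 ]
R4 <- R4 - (4)*R1:  [   0    6    3   -2  -11 ]
R3 <- R3 - (4)*R2:  [  0   0  -5  -2  15 ]
R4 <- R4 - (1)*R2:  [  0   0   5  -4  15 ]
R4 <- R4 - (-1)*R3:  [  0   0   0  -6  30 ]
Row echelon form:
[ 4  6  -1  -1  |  -32 ]
[ 0  6  -2   2  |  -26 ]
[ 0  0  -5  -2  |   15 ]
[ 0  0   0  -6  |   30 ]
Back-substitution:
s = (30) / -6 = -5
r = (15 - (-2)*(-5)) / -5 = -1
q = (-26 - (-2)*(-1) - (2)*(-5)) / 6 = -3
p = (-32 - (6)*(-3) - (-1)*(-1) - (-1)*(-5)) / 4 = -5

(-5, -3, -1, -5)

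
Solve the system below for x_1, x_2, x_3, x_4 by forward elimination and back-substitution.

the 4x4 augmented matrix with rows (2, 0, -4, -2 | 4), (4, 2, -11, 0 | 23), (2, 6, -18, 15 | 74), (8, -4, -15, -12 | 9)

Forward elimination on [A|b]:
R2 <- R2 - (2)*R1:  [  0   2  -3   4  15 ]
R3 <- R3 - (1)*R1:  [   0    6  -14   17   70 ]
R4 <- R4 - (4)*R1:  [  0  -4   1  -4  -7 ]
R3 <- R3 - (3)*R2:  [  0   0  -5   5  25 ]
R4 <- R4 - (-2)*R2:  [  0   0  -5   4  23 ]
R4 <- R4 - (1)*R3:  [  0   0   0  -1  -2 ]
Row echelon form:
[ 2  0  -4  -2  |   4 ]
[ 0  2  -3   4  |  15 ]
[ 0  0  -5   5  |  25 ]
[ 0  0   0  -1  |  -2 ]
Back-substitution:
x_4 = (-2) / -1 = 2
x_3 = (25 - (5)*(2)) / -5 = -3
x_2 = (15 - (-3)*(-3) - (4)*(2)) / 2 = -1
x_1 = (4 - (-4)*(-3) - (-2)*(2)) / 2 = -2

(-2, -1, -3, 2)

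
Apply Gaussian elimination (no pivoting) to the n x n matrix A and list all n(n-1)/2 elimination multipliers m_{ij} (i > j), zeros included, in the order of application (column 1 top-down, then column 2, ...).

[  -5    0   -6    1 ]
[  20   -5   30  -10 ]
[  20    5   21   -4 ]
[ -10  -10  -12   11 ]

Forward elimination:
R2 <- R2 - (-4)*R1:  [  0  -5   6  -6 ]
R3 <- R3 - (-4)*R1:  [  0   5  -3   0 ]
R4 <- R4 - (2)*R1:  [   0  -10    0    9 ]
R3 <- R3 - (-1)*R2:  [  0   0   3  -6 ]
R4 <- R4 - (2)*R2:  [   0    0  -12   21 ]
R4 <- R4 - (-4)*R3:  [  0   0   0  -3 ]
Multipliers (in order of application): m_{21} = -4, m_{31} = -4, m_{41} = 2, m_{32} = -1, m_{42} = 2, m_{43} = -4

multipliers: -4, -4, 2, -1, 2, -4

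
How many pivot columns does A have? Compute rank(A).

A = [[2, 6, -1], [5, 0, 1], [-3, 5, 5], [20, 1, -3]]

Row reduction:
R2 <- R2 - (5/2)*R1:  [   0  -15  7/2 ]
R3 <- R3 - (-3/2)*R1:  [   0   14  7/2 ]
R4 <- R4 - (10)*R1:  [   0  -59    7 ]
R3 <- R3 - (-14/15)*R2:  [      0       0  203/30 ]
R4 <- R4 - (59/15)*R2:  [       0        0  -203/30 ]
R4 <- R4 - (-1)*R3:  [ 0  0  0 ]
Row echelon form:
[ 2    6      -1 ]
[ 0  -15     7/2 ]
[ 0    0  203/30 ]
[ 0    0       0 ]
Nonzero rows / pivot columns: 3

rank(A) = 3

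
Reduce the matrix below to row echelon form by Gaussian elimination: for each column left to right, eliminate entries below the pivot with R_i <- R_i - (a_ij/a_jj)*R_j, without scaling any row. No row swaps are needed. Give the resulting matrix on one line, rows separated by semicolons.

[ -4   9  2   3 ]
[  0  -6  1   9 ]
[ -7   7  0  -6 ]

Forward elimination:
R3 <- R3 - (7/4)*R1:  [     0  -35/4   -7/2  -45/4 ]
R3 <- R3 - (35/24)*R2:  [       0        0  -119/24   -195/8 ]
Row echelon form:
[ -4   9        2       3 ]
[  0  -6        1       9 ]
[  0   0  -119/24  -195/8 ]

REF = [-4 9 2 3; 0 -6 1 9; 0 0 -119/24 -195/8]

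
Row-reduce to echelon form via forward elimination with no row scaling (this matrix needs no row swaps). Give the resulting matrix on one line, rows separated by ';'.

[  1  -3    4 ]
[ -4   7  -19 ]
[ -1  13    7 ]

REF = [1 -3 4; 0 -5 -3; 0 0 5]

Forward elimination:
R2 <- R2 - (-4)*R1:  [  0  -5  -3 ]
R3 <- R3 - (-1)*R1:  [  0  10  11 ]
R3 <- R3 - (-2)*R2:  [ 0  0  5 ]
Row echelon form:
[ 1  -3   4 ]
[ 0  -5  -3 ]
[ 0   0   5 ]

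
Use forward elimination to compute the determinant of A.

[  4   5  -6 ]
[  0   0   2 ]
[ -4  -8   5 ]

det(A) = 24

Forward elimination:
R3 <- R3 - (-1)*R1:  [  0  -3  -1 ]
R2 <-> R3   (pivot in column 2 was zero)
[ 4   5  -6 ]
[ 0  -3  -1 ]
[ 0   0   2 ]
Upper-triangular form:
[ 4   5  -6 ]
[ 0  -3  -1 ]
[ 0   0   2 ]
det(A) = (-1)^1 * (4) * (-3) * (2) = 24  (1 row swap -> sign -1)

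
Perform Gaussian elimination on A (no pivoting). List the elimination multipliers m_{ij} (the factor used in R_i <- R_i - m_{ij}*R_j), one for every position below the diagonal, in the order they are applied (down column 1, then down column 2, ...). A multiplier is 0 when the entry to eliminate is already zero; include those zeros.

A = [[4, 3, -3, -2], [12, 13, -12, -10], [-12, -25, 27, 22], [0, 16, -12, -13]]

multipliers: 3, -3, 0, -4, 4, 0

Forward elimination:
R2 <- R2 - (3)*R1:  [  0   4  -3  -4 ]
R3 <- R3 - (-3)*R1:  [   0  -16   18   16 ]
R4: entry in column 1 is already 0 -> m_{41} = 0 (no row operation needed)
R3 <- R3 - (-4)*R2:  [ 0  0  6  0 ]
R4 <- R4 - (4)*R2:  [ 0  0  0  3 ]
R4: entry in column 3 is already 0 -> m_{43} = 0 (no row operation needed)
Multipliers (in order of application): m_{21} = 3, m_{31} = -3, m_{41} = 0, m_{32} = -4, m_{42} = 4, m_{43} = 0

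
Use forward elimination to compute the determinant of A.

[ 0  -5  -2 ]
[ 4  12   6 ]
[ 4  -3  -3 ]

Forward elimination:
R1 <-> R2   (pivot in column 1 was zero)
[ 4  12   6 ]
[ 0  -5  -2 ]
[ 4  -3  -3 ]
R3 <- R3 - (1)*R1:  [   0  -15   -9 ]
R3 <- R3 - (3)*R2:  [  0   0  -3 ]
Upper-triangular form:
[ 4  12   6 ]
[ 0  -5  -2 ]
[ 0   0  -3 ]
det(A) = (-1)^1 * (4) * (-5) * (-3) = -60  (1 row swap -> sign -1)

det(A) = -60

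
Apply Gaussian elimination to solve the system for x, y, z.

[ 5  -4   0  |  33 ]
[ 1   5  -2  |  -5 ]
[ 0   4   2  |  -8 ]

(5, -2, 0)

Forward elimination on [A|b]:
R2 <- R2 - (1/5)*R1:  [     0   29/5     -2  -58/5 ]
R3 <- R3 - (20/29)*R2:  [     0      0  98/29      0 ]
Row echelon form:
[ 5    -4      0  |     33 ]
[ 0  29/5     -2  |  -58/5 ]
[ 0     0  98/29  |      0 ]
Back-substitution:
z = (0) / (98/29) = 0
y = (-58/5 - (-2)*(0)) / (29/5) = -2
x = (33 - (-4)*(-2)) / 5 = 5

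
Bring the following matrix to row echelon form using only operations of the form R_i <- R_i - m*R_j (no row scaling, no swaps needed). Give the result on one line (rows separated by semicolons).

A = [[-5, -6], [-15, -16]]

Forward elimination:
R2 <- R2 - (3)*R1:  [ 0  2 ]
Row echelon form:
[ -5  -6 ]
[  0   2 ]

REF = [-5 -6; 0 2]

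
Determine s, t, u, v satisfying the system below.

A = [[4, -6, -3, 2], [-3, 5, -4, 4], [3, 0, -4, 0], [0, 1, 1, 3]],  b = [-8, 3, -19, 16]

(-1, 0, 4, 4)

Forward elimination on [A|b]:
R2 <- R2 - (-3/4)*R1:  [     0    1/2  -25/4   11/2     -3 ]
R3 <- R3 - (3/4)*R1:  [    0   9/2  -7/4  -3/2   -13 ]
R3 <- R3 - (9)*R2:  [     0      0  109/2    -51     14 ]
R4 <- R4 - (2)*R2:  [    0     0  27/2    -8    22 ]
R4 <- R4 - (27/109)*R3:  [        0         0         0   505/109  2020/109 ]
Row echelon form:
[ 4   -6     -3        2  |        -8 ]
[ 0  1/2  -25/4     11/2  |        -3 ]
[ 0    0  109/2      -51  |        14 ]
[ 0    0      0  505/109  |  2020/109 ]
Back-substitution:
v = (2020/109) / (505/109) = 4
u = (14 - (-51)*(4)) / (109/2) = 4
t = (-3 - (-25/4)*(4) - (11/2)*(4)) / (1/2) = 0
s = (-8 - (-6)*(0) - (-3)*(4) - (2)*(4)) / 4 = -1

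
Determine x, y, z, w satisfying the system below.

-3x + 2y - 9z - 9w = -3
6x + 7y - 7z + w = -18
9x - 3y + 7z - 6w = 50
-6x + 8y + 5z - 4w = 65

Forward elimination on [A|b]:
R2 <- R2 - (-2)*R1:  [   0   11  -25  -17  -24 ]
R3 <- R3 - (-3)*R1:  [   0    3  -20  -33   41 ]
R4 <- R4 - (2)*R1:  [  0   4  23  14  71 ]
R3 <- R3 - (3/11)*R2:  [       0        0  -145/11  -312/11   523/11 ]
R4 <- R4 - (4/11)*R2:  [      0       0  353/11  222/11  877/11 ]
R4 <- R4 - (-353/145)*R3:  [         0          0          0  -7086/145  28344/145 ]
Row echelon form:
[ -3   2       -9         -9  |         -3 ]
[  0  11      -25        -17  |        -24 ]
[  0   0  -145/11    -312/11  |     523/11 ]
[  0   0        0  -7086/145  |  28344/145 ]
Back-substitution:
w = (28344/145) / (-7086/145) = -4
z = (523/11 - (-312/11)*(-4)) / (-145/11) = 5
y = (-24 - (-25)*(5) - (-17)*(-4)) / 11 = 3
x = (-3 - (2)*(3) - (-9)*(5) - (-9)*(-4)) / -3 = 0

(0, 3, 5, -4)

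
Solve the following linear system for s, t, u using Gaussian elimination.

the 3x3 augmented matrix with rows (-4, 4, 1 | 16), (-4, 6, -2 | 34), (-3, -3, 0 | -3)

(-2, 3, -4)

Forward elimination on [A|b]:
R2 <- R2 - (1)*R1:  [  0   2  -3  18 ]
R3 <- R3 - (3/4)*R1:  [    0    -6  -3/4   -15 ]
R3 <- R3 - (-3)*R2:  [     0      0  -39/4     39 ]
Row echelon form:
[ -4  4      1  |  16 ]
[  0  2     -3  |  18 ]
[  0  0  -39/4  |  39 ]
Back-substitution:
u = (39) / (-39/4) = -4
t = (18 - (-3)*(-4)) / 2 = 3
s = (16 - (4)*(3) - (1)*(-4)) / -4 = -2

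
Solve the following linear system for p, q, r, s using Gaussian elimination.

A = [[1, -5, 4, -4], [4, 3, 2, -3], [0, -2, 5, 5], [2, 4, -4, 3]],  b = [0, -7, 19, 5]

(2, -2, 0, 3)

Forward elimination on [A|b]:
R2 <- R2 - (4)*R1:  [   0   23  -14   13   -7 ]
R4 <- R4 - (2)*R1:  [   0   14  -12   11    5 ]
R3 <- R3 - (-2/23)*R2:  [      0       0   87/23  141/23  423/23 ]
R4 <- R4 - (14/23)*R2:  [      0       0  -80/23   71/23  213/23 ]
R4 <- R4 - (-80/87)*R3:  [      0       0       0  253/29  759/29 ]
Row echelon form:
[ 1  -5      4      -4  |       0 ]
[ 0  23    -14      13  |      -7 ]
[ 0   0  87/23  141/23  |  423/23 ]
[ 0   0      0  253/29  |  759/29 ]
Back-substitution:
s = (759/29) / (253/29) = 3
r = (423/23 - (141/23)*(3)) / (87/23) = 0
q = (-7 - (-14)*(0) - (13)*(3)) / 23 = -2
p = (0 - (-5)*(-2) - (4)*(0) - (-4)*(3)) / 1 = 2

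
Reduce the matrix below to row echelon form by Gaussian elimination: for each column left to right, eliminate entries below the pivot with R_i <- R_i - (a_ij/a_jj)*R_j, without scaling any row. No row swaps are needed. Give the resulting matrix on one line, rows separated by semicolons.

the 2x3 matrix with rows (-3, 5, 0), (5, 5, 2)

Forward elimination:
R2 <- R2 - (-5/3)*R1:  [    0  40/3     2 ]
Row echelon form:
[ -3     5  0 ]
[  0  40/3  2 ]

REF = [-3 5 0; 0 40/3 2]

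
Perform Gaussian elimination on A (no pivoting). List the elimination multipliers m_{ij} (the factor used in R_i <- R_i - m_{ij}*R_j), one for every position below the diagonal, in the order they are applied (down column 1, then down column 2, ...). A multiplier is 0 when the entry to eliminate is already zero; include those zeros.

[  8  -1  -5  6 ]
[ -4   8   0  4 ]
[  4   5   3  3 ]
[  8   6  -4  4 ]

Forward elimination:
R2 <- R2 - (-1/2)*R1:  [    0  15/2  -5/2     7 ]
R3 <- R3 - (1/2)*R1:  [    0  11/2  11/2     0 ]
R4 <- R4 - (1)*R1:  [  0   7   1  -2 ]
R3 <- R3 - (11/15)*R2:  [      0       0    22/3  -77/15 ]
R4 <- R4 - (14/15)*R2:  [       0        0     10/3  -128/15 ]
R4 <- R4 - (5/11)*R3:  [     0      0      0  -31/5 ]
Multipliers (in order of application): m_{21} = -1/2, m_{31} = 1/2, m_{41} = 1, m_{32} = 11/15, m_{42} = 14/15, m_{43} = 5/11

multipliers: -1/2, 1/2, 1, 11/15, 14/15, 5/11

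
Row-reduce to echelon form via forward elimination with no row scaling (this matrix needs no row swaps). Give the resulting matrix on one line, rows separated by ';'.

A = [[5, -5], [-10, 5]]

Forward elimination:
R2 <- R2 - (-2)*R1:  [  0  -5 ]
Row echelon form:
[ 5  -5 ]
[ 0  -5 ]

REF = [5 -5; 0 -5]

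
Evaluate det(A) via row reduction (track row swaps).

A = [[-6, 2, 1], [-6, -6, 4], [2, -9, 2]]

Forward elimination:
R2 <- R2 - (1)*R1:  [  0  -8   3 ]
R3 <- R3 - (-1/3)*R1:  [     0  -25/3    7/3 ]
R3 <- R3 - (25/24)*R2:  [      0       0  -19/24 ]
Upper-triangular form:
[ -6   2       1 ]
[  0  -8       3 ]
[  0   0  -19/24 ]
det(A) = (-1)^0 * (-6) * (-8) * (-19/24) = -38  (0 row swaps -> sign +1)

det(A) = -38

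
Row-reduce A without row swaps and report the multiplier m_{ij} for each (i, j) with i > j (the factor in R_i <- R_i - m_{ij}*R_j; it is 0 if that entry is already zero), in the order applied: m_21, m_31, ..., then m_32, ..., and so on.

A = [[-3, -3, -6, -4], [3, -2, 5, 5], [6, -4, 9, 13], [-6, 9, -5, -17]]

Forward elimination:
R2 <- R2 - (-1)*R1:  [  0  -5  -1   1 ]
R3 <- R3 - (-2)*R1:  [   0  -10   -3    5 ]
R4 <- R4 - (2)*R1:  [  0  15   7  -9 ]
R3 <- R3 - (2)*R2:  [  0   0  -1   3 ]
R4 <- R4 - (-3)*R2:  [  0   0   4  -6 ]
R4 <- R4 - (-4)*R3:  [ 0  0  0  6 ]
Multipliers (in order of application): m_{21} = -1, m_{31} = -2, m_{41} = 2, m_{32} = 2, m_{42} = -3, m_{43} = -4

multipliers: -1, -2, 2, 2, -3, -4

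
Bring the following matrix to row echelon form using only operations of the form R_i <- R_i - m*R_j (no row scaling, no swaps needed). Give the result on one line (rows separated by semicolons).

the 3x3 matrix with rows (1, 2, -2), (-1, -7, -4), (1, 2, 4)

REF = [1 2 -2; 0 -5 -6; 0 0 6]

Forward elimination:
R2 <- R2 - (-1)*R1:  [  0  -5  -6 ]
R3 <- R3 - (1)*R1:  [ 0  0  6 ]
Row echelon form:
[ 1   2  -2 ]
[ 0  -5  -6 ]
[ 0   0   6 ]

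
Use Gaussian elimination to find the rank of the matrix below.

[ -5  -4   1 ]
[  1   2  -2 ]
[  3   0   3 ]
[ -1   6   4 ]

rank(A) = 3

Row reduction:
R2 <- R2 - (-1/5)*R1:  [    0   6/5  -9/5 ]
R3 <- R3 - (-3/5)*R1:  [     0  -12/5   18/5 ]
R4 <- R4 - (1/5)*R1:  [    0  34/5  19/5 ]
R3 <- R3 - (-2)*R2:  [ 0  0  0 ]
R4 <- R4 - (17/3)*R2:  [  0   0  14 ]
R3 <-> R4   (pivot in column 3 was zero)
[ -5   -4     1 ]
[  0  6/5  -9/5 ]
[  0    0    14 ]
[  0    0     0 ]
Row echelon form:
[ -5   -4     1 ]
[  0  6/5  -9/5 ]
[  0    0    14 ]
[  0    0     0 ]
Nonzero rows / pivot columns: 3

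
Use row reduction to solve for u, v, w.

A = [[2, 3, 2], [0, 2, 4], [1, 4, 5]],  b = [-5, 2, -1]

Forward elimination on [A|b]:
R3 <- R3 - (1/2)*R1:  [   0  5/2    4  3/2 ]
R3 <- R3 - (5/4)*R2:  [  0   0  -1  -1 ]
Row echelon form:
[ 2  3   2  |  -5 ]
[ 0  2   4  |   2 ]
[ 0  0  -1  |  -1 ]
Back-substitution:
w = (-1) / -1 = 1
v = (2 - (4)*(1)) / 2 = -1
u = (-5 - (3)*(-1) - (2)*(1)) / 2 = -2

(-2, -1, 1)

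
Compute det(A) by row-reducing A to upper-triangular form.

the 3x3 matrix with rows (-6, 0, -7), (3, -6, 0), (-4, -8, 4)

det(A) = 480

Forward elimination:
R2 <- R2 - (-1/2)*R1:  [    0    -6  -7/2 ]
R3 <- R3 - (2/3)*R1:  [    0    -8  26/3 ]
R3 <- R3 - (4/3)*R2:  [    0     0  40/3 ]
Upper-triangular form:
[ -6   0    -7 ]
[  0  -6  -7/2 ]
[  0   0  40/3 ]
det(A) = (-1)^0 * (-6) * (-6) * (40/3) = 480  (0 row swaps -> sign +1)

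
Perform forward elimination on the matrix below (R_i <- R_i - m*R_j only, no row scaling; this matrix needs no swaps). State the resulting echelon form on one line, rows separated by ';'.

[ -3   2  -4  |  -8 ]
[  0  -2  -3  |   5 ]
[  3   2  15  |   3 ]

REF = [-3 2 -4 -8; 0 -2 -3 5; 0 0 5 5]

Forward elimination:
R3 <- R3 - (-1)*R1:  [  0   4  11  -5 ]
R3 <- R3 - (-2)*R2:  [ 0  0  5  5 ]
Row echelon form:
[ -3   2  -4  |  -8 ]
[  0  -2  -3  |   5 ]
[  0   0   5  |   5 ]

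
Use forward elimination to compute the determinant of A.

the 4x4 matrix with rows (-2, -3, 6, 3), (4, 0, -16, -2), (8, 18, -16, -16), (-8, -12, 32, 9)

det(A) = -144

Forward elimination:
R2 <- R2 - (-2)*R1:  [  0  -6  -4   4 ]
R3 <- R3 - (-4)*R1:  [  0   6   8  -4 ]
R4 <- R4 - (4)*R1:  [  0   0   8  -3 ]
R3 <- R3 - (-1)*R2:  [ 0  0  4  0 ]
R4 <- R4 - (2)*R3:  [  0   0   0  -3 ]
Upper-triangular form:
[ -2  -3   6   3 ]
[  0  -6  -4   4 ]
[  0   0   4   0 ]
[  0   0   0  -3 ]
det(A) = (-1)^0 * (-2) * (-6) * (4) * (-3) = -144  (0 row swaps -> sign +1)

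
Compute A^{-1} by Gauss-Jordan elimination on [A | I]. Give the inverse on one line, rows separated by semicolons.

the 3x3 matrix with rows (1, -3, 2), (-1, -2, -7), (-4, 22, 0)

Gauss-Jordan on [A | I]:
R2 <- R2 - (-1)*R1:  [  0  -5  -5  |   1   1   0 ]
R3 <- R3 - (-4)*R1:  [  0  10   8  |   4   0   1 ]
R2 <- (1/-5)*R2:  [    0     1     1  |  -1/5  -1/5     0 ]
R1 <- R1 - (-3)*R2:  [    1     0     5  |   2/5  -3/5     0 ]
R3 <- R3 - (10)*R2:  [  0   0  -2  |   6   2   1 ]
R3 <- (1/-2)*R3:  [    0     0     1  |    -3    -1  -1/2 ]
R1 <- R1 - (5)*R3:  [    1     0     0  |  77/5  22/5   5/2 ]
R2 <- R2 - (1)*R3:  [    0     1     0  |  14/5   4/5   1/2 ]
Right block of [I | A^{-1}] is the inverse:
[ 77/5  22/5   5/2 ]
[ 14/5   4/5   1/2 ]
[   -3    -1  -1/2 ]

inverse = [77/5 22/5 5/2; 14/5 4/5 1/2; -3 -1 -1/2]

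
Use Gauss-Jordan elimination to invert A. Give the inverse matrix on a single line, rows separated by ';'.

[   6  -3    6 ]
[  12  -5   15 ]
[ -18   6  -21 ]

Gauss-Jordan on [A | I]:
R1 <- (1/6)*R1:  [    1  -1/2     1  |   1/6     0     0 ]
R2 <- R2 - (12)*R1:  [  0   1   3  |  -2   1   0 ]
R3 <- R3 - (-18)*R1:  [  0  -3  -3  |   3   0   1 ]
R1 <- R1 - (-1/2)*R2:  [    1     0   5/2  |  -5/6   1/2     0 ]
R3 <- R3 - (-3)*R2:  [  0   0   6  |  -3   3   1 ]
R3 <- (1/6)*R3:  [    0     0     1  |  -1/2   1/2   1/6 ]
R1 <- R1 - (5/2)*R3:  [     1      0      0  |   5/12   -3/4  -5/12 ]
R2 <- R2 - (3)*R3:  [    0     1     0  |  -1/2  -1/2  -1/2 ]
Right block of [I | A^{-1}] is the inverse:
[ 5/12  -3/4  -5/12 ]
[ -1/2  -1/2   -1/2 ]
[ -1/2   1/2    1/6 ]

inverse = [5/12 -3/4 -5/12; -1/2 -1/2 -1/2; -1/2 1/2 1/6]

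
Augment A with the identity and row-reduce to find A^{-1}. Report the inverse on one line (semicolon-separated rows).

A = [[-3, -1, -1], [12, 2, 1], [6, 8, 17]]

inverse = [13/18 1/4 1/36; -11/2 -5/4 -1/4; 7/3 1/2 1/6]

Gauss-Jordan on [A | I]:
R1 <- (1/-3)*R1:  [    1   1/3   1/3  |  -1/3     0     0 ]
R2 <- R2 - (12)*R1:  [  0  -2  -3  |   4   1   0 ]
R3 <- R3 - (6)*R1:  [  0   6  15  |   2   0   1 ]
R2 <- (1/-2)*R2:  [    0     1   3/2  |    -2  -1/2     0 ]
R1 <- R1 - (1/3)*R2:  [    1     0  -1/6  |   1/3   1/6     0 ]
R3 <- R3 - (6)*R2:  [  0   0   6  |  14   3   1 ]
R3 <- (1/6)*R3:  [   0    0    1  |  7/3  1/2  1/6 ]
R1 <- R1 - (-1/6)*R3:  [     1      0      0  |  13/18    1/4   1/36 ]
R2 <- R2 - (3/2)*R3:  [     0      1      0  |  -11/2   -5/4   -1/4 ]
Right block of [I | A^{-1}] is the inverse:
[ 13/18   1/4  1/36 ]
[ -11/2  -5/4  -1/4 ]
[   7/3   1/2   1/6 ]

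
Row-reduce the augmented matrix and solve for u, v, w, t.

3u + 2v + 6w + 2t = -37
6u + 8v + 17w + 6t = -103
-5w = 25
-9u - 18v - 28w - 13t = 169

Forward elimination on [A|b]:
R2 <- R2 - (2)*R1:  [   0    4    5    2  -29 ]
R4 <- R4 - (-3)*R1:  [   0  -12  -10   -7   58 ]
R4 <- R4 - (-3)*R2:  [   0    0    5   -1  -29 ]
R4 <- R4 - (-1)*R3:  [  0   0   0  -1  -4 ]
Row echelon form:
[ 3  2   6   2  |  -37 ]
[ 0  4   5   2  |  -29 ]
[ 0  0  -5   0  |   25 ]
[ 0  0   0  -1  |   -4 ]
Back-substitution:
t = (-4) / -1 = 4
w = (25) / -5 = -5
v = (-29 - (5)*(-5) - (2)*(4)) / 4 = -3
u = (-37 - (2)*(-3) - (6)*(-5) - (2)*(4)) / 3 = -3

(-3, -3, -5, 4)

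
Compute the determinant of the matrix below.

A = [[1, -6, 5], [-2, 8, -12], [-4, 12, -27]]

det(A) = 4

Forward elimination:
R2 <- R2 - (-2)*R1:  [  0  -4  -2 ]
R3 <- R3 - (-4)*R1:  [   0  -12   -7 ]
R3 <- R3 - (3)*R2:  [  0   0  -1 ]
Upper-triangular form:
[ 1  -6   5 ]
[ 0  -4  -2 ]
[ 0   0  -1 ]
det(A) = (-1)^0 * (1) * (-4) * (-1) = 4  (0 row swaps -> sign +1)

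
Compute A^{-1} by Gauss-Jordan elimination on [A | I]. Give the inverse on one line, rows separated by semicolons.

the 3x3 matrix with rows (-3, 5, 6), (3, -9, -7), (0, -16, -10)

Gauss-Jordan on [A | I]:
R1 <- (1/-3)*R1:  [    1  -5/3    -2  |  -1/3     0     0 ]
R2 <- R2 - (3)*R1:  [  0  -4  -1  |   1   1   0 ]
R2 <- (1/-4)*R2:  [    0     1   1/4  |  -1/4  -1/4     0 ]
R1 <- R1 - (-5/3)*R2:  [      1       0  -19/12  |    -3/4   -5/12       0 ]
R3 <- R3 - (-16)*R2:  [  0   0  -6  |  -4  -4   1 ]
R3 <- (1/-6)*R3:  [    0     0     1  |   2/3   2/3  -1/6 ]
R1 <- R1 - (-19/12)*R3:  [      1       0       0  |   11/36   23/36  -19/72 ]
R2 <- R2 - (1/4)*R3:  [     0      1      0  |  -5/12  -5/12   1/24 ]
Right block of [I | A^{-1}] is the inverse:
[ 11/36  23/36  -19/72 ]
[ -5/12  -5/12    1/24 ]
[   2/3    2/3    -1/6 ]

inverse = [11/36 23/36 -19/72; -5/12 -5/12 1/24; 2/3 2/3 -1/6]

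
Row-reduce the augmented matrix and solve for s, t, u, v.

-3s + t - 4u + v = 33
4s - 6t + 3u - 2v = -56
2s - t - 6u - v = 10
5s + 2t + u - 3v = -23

Forward elimination on [A|b]:
R2 <- R2 - (-4/3)*R1:  [     0  -14/3   -7/3   -2/3    -12 ]
R3 <- R3 - (-2/3)*R1:  [     0   -1/3  -26/3   -1/3     32 ]
R4 <- R4 - (-5/3)*R1:  [     0   11/3  -17/3   -4/3     32 ]
R3 <- R3 - (1/14)*R2:  [     0      0  -17/2   -2/7  230/7 ]
R4 <- R4 - (-11/14)*R2:  [     0      0  -15/2  -13/7  158/7 ]
R4 <- R4 - (15/17)*R3:  [        0         0         0  -191/119  -764/119 ]
Row echelon form:
[ -3      1     -4         1  |        33 ]
[  0  -14/3   -7/3      -2/3  |       -12 ]
[  0      0  -17/2      -2/7  |     230/7 ]
[  0      0      0  -191/119  |  -764/119 ]
Back-substitution:
v = (-764/119) / (-191/119) = 4
u = (230/7 - (-2/7)*(4)) / (-17/2) = -4
t = (-12 - (-7/3)*(-4) - (-2/3)*(4)) / (-14/3) = 4
s = (33 - (1)*(4) - (-4)*(-4) - (1)*(4)) / -3 = -3

(-3, 4, -4, 4)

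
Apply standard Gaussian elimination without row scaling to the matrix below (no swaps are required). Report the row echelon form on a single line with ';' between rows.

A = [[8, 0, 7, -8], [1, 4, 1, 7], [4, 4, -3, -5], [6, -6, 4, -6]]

REF = [8 0 7 -8; 0 4 1/8 8; 0 0 -53/8 -9; 0 0 0 1425/106]

Forward elimination:
R2 <- R2 - (1/8)*R1:  [   0    4  1/8    8 ]
R3 <- R3 - (1/2)*R1:  [     0      4  -13/2     -1 ]
R4 <- R4 - (3/4)*R1:  [    0    -6  -5/4     0 ]
R3 <- R3 - (1)*R2:  [     0      0  -53/8     -9 ]
R4 <- R4 - (-3/2)*R2:  [      0       0  -17/16      12 ]
R4 <- R4 - (17/106)*R3:  [        0         0         0  1425/106 ]
Row echelon form:
[ 8  0      7        -8 ]
[ 0  4    1/8         8 ]
[ 0  0  -53/8        -9 ]
[ 0  0      0  1425/106 ]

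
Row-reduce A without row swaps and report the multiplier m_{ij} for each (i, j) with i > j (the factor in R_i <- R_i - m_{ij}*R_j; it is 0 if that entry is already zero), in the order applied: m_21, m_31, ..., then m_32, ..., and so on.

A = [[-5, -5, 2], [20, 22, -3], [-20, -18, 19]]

Forward elimination:
R2 <- R2 - (-4)*R1:  [ 0  2  5 ]
R3 <- R3 - (4)*R1:  [  0   2  11 ]
R3 <- R3 - (1)*R2:  [ 0  0  6 ]
Multipliers (in order of application): m_{21} = -4, m_{31} = 4, m_{32} = 1

multipliers: -4, 4, 1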